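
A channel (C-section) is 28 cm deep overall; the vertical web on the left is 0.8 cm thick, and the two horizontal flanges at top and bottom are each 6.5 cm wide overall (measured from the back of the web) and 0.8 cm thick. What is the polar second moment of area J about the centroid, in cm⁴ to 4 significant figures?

J ≈ 3245 cm⁴

Decompose the section into non-overlapping parts with the origin at the bottom-left of its bounding rectangle.
Web: 0.8 × 28, A = 22.4 cm², y = 14 cm, Ī = 1463.47 cm⁴.
Top flange (beyond web): 5.7 × 0.8, A = 4.56 cm², y = 27.6 cm, Ī = 0.2432 cm⁴.
Bottom flange (beyond web): 5.7 × 0.8, A = 4.56 cm², y = 0.4 cm, Ī = 0.2432 cm⁴.
By symmetry the centroid is at mid-height, ȳ = 14 cm.
Transfer each piece to the centroidal x-axis using Ī + A·d² with d = y − 14:
  web: d = 0 cm → contributes +1463.47 cm⁴
  top flange (beyond web): d = 13.6 cm → contributes +843.661 cm⁴
  bottom flange (beyond web): d = -13.6 cm → contributes +843.661 cm⁴
Total I = 3150.79 cm⁴.
For the y-axis: x̄ = 1.34036 cm.
Repeating about the centroidal y-axis gives I_y = 94.3449 cm⁴.
Polar second moment: J = I_x + I_y = 3245.13 cm⁴.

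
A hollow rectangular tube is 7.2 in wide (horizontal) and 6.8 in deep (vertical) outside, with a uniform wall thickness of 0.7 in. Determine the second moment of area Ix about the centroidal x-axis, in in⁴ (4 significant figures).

Ix ≈ 112.6 in⁴

Decompose the section into non-overlapping parts with the origin at the bottom-left of its bounding rectangle.
Outer rectangle: 7.2 × 6.8, A = 48.96 in², y = 3.4 in, Ī = 188.659 in⁴.
Inner void (subtracted): 5.8 × 5.4, A = 31.32 in², y = 3.4 in, Ī = 76.1076 in⁴.
By symmetry the centroid is at mid-height, ȳ = 3.4 in.
All pieces are centred on the centroidal x-axis, so I = ΣĪ (holes subtracted) = 112.552 in⁴.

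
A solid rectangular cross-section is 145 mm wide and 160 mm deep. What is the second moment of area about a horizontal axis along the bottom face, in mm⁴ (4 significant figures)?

The section: 145 × 160, A = 23 200 mm², y = 80 mm, Ī = 49 493 333 mm⁴.
Transfer it to the base of the section using Ī + A·d² with d = y − 0:
  the section: d = 80 mm → contributes +197 973 333 mm⁴
Total I = 197 973 333 mm⁴.

I_base ≈ 1.980 × 10⁸ mm⁴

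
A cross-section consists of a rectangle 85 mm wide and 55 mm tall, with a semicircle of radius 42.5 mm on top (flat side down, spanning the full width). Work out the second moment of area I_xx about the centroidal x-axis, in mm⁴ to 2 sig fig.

I_xx ≈ 5.2 × 10⁶ mm⁴

Break the section into simple shapes (no overlaps), measuring from the bottom-left corner of the bounding box.
Rectangular body: 85 × 55, A = 4 675 mm², y = 27.5 mm, Ī = 1 178 490 mm⁴.
Semicircular cap: semicircle r = 42.5, A = 2 837 mm², y = 73.04 mm, Ī = 358 086 mm⁴.
Centroid: ȳ = ΣA·y / ΣA = 44.7 mm.
Transfer each piece to the centroidal x-axis using Ī + A·d² with d = y − 44.7:
  rectangular body: d = -17.2 mm → contributes +2 561 344 mm⁴
  semicircular cap: d = 28.34 mm → contributes +2 636 646 mm⁴
Total I = 5 197 990 mm⁴.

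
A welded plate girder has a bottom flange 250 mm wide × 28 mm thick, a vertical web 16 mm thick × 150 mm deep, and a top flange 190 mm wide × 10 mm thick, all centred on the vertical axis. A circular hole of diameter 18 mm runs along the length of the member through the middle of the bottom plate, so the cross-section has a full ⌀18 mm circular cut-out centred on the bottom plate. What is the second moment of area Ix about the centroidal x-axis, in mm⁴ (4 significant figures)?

Ix ≈ 5.236 × 10⁷ mm⁴

Treat the section as a set of non-overlapping primitives; coordinates are from the bounding-box lower-left.
Bottom plate: 250 × 28, A = 7 000 mm², y = 14 mm, Ī = 457 333 mm⁴.
Web plate: 16 × 150, A = 2 400 mm², y = 103 mm, Ī = 4 500 000 mm⁴.
Top plate: 190 × 10, A = 1 900 mm², y = 183 mm, Ī = 15833.3 mm⁴.
Hole (subtracted): ⌀18, A = 254.469 mm², y = 14 mm, Ī = 5 153 mm⁴.
Centroid: ȳ = ΣA·y / ΣA = 62.4087 mm.
Transfer each piece to the centroidal x-axis using Ī + A·d² with d = y − 62.4087:
  bottom plate: d = -48.4087 mm → contributes +16 861 161 mm⁴
  web plate: d = 40.5913 mm → contributes +8 454 365 mm⁴
  top plate: d = 120.591 mm → contributes +27 646 122 mm⁴
  hole: d = -48.4087 mm → contributes −601 477 mm⁴
Total I = 52 360 172 mm⁴.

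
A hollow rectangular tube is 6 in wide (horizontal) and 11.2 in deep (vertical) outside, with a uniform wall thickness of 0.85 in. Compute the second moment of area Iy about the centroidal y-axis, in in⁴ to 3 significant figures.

Iy ≈ 139 in⁴

Decompose the section into non-overlapping parts with the origin at the bottom-left of its bounding rectangle.
Outer rectangle: 6 × 11.2, A = 67.2 in², x = 3 in, Ī = 201.6 in⁴.
Inner void (subtracted): 4.3 × 9.5, A = 40.85 in², x = 3 in, Ī = 62.943 in⁴.
By symmetry the centroid is at mid-width, x̄ = 3 in.
All pieces are centred on the centroidal y-axis, so I = ΣĪ (holes subtracted) = 138.66 in⁴.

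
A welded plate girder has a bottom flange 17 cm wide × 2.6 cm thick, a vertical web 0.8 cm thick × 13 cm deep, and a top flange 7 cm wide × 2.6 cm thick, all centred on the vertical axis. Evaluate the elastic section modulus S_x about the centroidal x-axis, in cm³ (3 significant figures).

S_x ≈ 287 cm³

Split into non-overlapping primitives; take the origin at the lower-left of the bounding box.
Bottom plate: 17 × 2.6, A = 44.2 cm², y = 1.3 cm, Ī = 24.899 cm⁴.
Web plate: 0.8 × 13, A = 10.4 cm², y = 9.1 cm, Ī = 146.47 cm⁴.
Top plate: 7 × 2.6, A = 18.2 cm², y = 16.9 cm, Ī = 10.253 cm⁴.
Centroid: ȳ = ΣA·y / ΣA = 6.3143 cm.
Transfer each piece to the centroidal x-axis using Ī + A·d² with d = y − 6.3143:
  bottom plate: d = -5.0143 cm → contributes +1136.2 cm⁴
  web plate: d = 2.7857 cm → contributes +227.17 cm⁴
  top plate: d = 10.586 cm → contributes +2049.7 cm⁴
Total I = 3413.1 cm⁴.
Extreme fibre distance c = 11.886 cm; S = I/c = 287.16 cm³.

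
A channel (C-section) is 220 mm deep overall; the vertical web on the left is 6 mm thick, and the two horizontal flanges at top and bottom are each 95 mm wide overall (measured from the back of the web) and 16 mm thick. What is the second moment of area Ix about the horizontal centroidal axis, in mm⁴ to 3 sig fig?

Ix ≈ 3.50 × 10⁷ mm⁴

Treat the section as a set of non-overlapping primitives; coordinates are from the bounding-box lower-left.
Web: 6 × 220, A = 1 320 mm², y = 110 mm, Ī = 5 324 000 mm⁴.
Top flange (beyond web): 89 × 16, A = 1 424 mm², y = 212 mm, Ī = 30 379 mm⁴.
Bottom flange (beyond web): 89 × 16, A = 1 424 mm², y = 8 mm, Ī = 30 379 mm⁴.
By symmetry the centroid is at mid-height, ȳ = 110 mm.
Transfer each piece to the horizontal centroidal axis using Ī + A·d² with d = y − 110:
  web: d = 0 mm → contributes +5 324 000 mm⁴
  top flange (beyond web): d = 102 mm → contributes +14 845 675 mm⁴
  bottom flange (beyond web): d = -102 mm → contributes +14 845 675 mm⁴
Total I = 35 015 349 mm⁴.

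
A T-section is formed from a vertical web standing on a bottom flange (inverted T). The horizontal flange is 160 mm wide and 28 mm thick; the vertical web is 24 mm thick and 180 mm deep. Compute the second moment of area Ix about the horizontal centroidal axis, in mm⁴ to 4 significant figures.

Ix ≈ 3.574 × 10⁷ mm⁴

Decompose the section into non-overlapping parts with the origin at the bottom-left of its bounding rectangle.
Flange: 160 × 28, A = 4 480 mm², y = 14 mm, Ī = 292 693 mm⁴.
Web: 24 × 180, A = 4 320 mm², y = 118 mm, Ī = 11 664 000 mm⁴.
Centroid: ȳ = ΣA·y / ΣA = 65.0545 mm.
Transfer each piece to the horizontal centroidal axis using Ī + A·d² with d = y − 65.0545:
  flange: d = -51.0545 mm → contributes +11 970 112 mm⁴
  web: d = 52.9455 mm → contributes +23 773 915 mm⁴
Total I = 35 744 027 mm⁴.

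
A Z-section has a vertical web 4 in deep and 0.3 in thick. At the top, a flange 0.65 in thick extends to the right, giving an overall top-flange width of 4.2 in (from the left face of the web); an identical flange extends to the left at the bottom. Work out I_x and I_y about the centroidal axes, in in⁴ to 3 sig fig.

I_x ≈ 16.0 in⁴, I_y ≈ 28.8 in⁴

Break the section into simple shapes (no overlaps), measuring from the bottom-left corner of the bounding box.
Web: 0.3 × 4, A = 1.2 in², y = 2 in, Ī = 1.6 in⁴.
Top flange (beyond web): 3.9 × 0.65, A = 2.535 in², y = 3.675 in, Ī = 0.089253 in⁴.
Bottom flange (beyond web): 3.9 × 0.65, A = 2.535 in², y = 0.325 in, Ī = 0.089253 in⁴.
Centroid: ȳ = ΣA·y / ΣA = 2 in.
Transfer each piece to the centroidal x-axis using Ī + A·d² with d = y − 2:
  web: d = 0 in → contributes +1.6 in⁴
  top flange (beyond web): d = 1.675 in → contributes +7.2015 in⁴
  bottom flange (beyond web): d = -1.675 in → contributes +7.2015 in⁴
Total I = 16.003 in⁴.
For the y-axis: x̄ = 4.05 in.
Repeating about the centroidal y-axis gives I_y = 28.794 in⁴.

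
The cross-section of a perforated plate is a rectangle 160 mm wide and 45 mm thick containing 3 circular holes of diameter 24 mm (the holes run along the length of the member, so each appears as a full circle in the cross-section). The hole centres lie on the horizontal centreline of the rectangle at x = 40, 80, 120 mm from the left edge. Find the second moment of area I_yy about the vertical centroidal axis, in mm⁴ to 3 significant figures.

Treat the section as a set of non-overlapping primitives; coordinates are from the bounding-box lower-left.
Plate: 160 × 45, A = 7 200 mm², x = 80 mm, Ī = 15 360 000 mm⁴.
Hole 1 (subtracted): ⌀24, A = 452.39 mm², x = 40 mm, Ī = 16 286 mm⁴.
Hole 2 (subtracted): ⌀24, A = 452.39 mm², x = 80 mm, Ī = 16 286 mm⁴.
Hole 3 (subtracted): ⌀24, A = 452.39 mm², x = 120 mm, Ī = 16 286 mm⁴.
By symmetry the centroid is at mid-width, x̄ = 80 mm.
Transfer each piece to the vertical centroidal axis using Ī + A·d² with d = x − 80:
  plate: d = 0 mm → contributes +15 360 000 mm⁴
  hole 1: d = -40 mm → contributes −740 109 mm⁴
  hole 2: d = 0 mm → contributes −16 286 mm⁴
  hole 3: d = 40 mm → contributes −740 109 mm⁴
Total I = 13 863 496 mm⁴.

I_yy ≈ 1.39 × 10⁷ mm⁴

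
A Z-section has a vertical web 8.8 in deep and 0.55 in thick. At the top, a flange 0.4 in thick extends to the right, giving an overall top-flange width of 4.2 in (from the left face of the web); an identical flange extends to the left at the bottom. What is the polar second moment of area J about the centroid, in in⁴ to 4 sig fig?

J ≈ 99.02 in⁴

Treat the section as a set of non-overlapping primitives; coordinates are from the bounding-box lower-left.
Web: 0.55 × 8.8, A = 4.84 in², y = 4.4 in, Ī = 31.2341 in⁴.
Top flange (beyond web): 3.65 × 0.4, A = 1.46 in², y = 8.6 in, Ī = 0.0194667 in⁴.
Bottom flange (beyond web): 3.65 × 0.4, A = 1.46 in², y = 0.2 in, Ī = 0.0194667 in⁴.
Centroid: ȳ = ΣA·y / ΣA = 4.4 in.
Transfer each piece to the centroidal x-axis using Ī + A·d² with d = y − 4.4:
  web: d = 0 in → contributes +31.2341 in⁴
  top flange (beyond web): d = 4.2 in → contributes +25.7739 in⁴
  bottom flange (beyond web): d = -4.2 in → contributes +25.7739 in⁴
Total I = 82.7819 in⁴.
For the y-axis: x̄ = 3.925 in.
Repeating about the centroidal y-axis gives I_y = 16.241 in⁴.
Polar second moment: J = I_x + I_y = 99.0229 in⁴.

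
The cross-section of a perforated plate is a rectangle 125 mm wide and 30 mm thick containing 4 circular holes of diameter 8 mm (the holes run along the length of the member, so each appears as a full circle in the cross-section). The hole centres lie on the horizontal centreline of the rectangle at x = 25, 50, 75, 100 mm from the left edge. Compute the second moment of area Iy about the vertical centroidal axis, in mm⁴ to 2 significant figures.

Iy ≈ 4.7 × 10⁶ mm⁴

Decompose the section into non-overlapping parts with the origin at the bottom-left of its bounding rectangle.
Plate: 125 × 30, A = 3 750 mm², x = 62.5 mm, Ī = 4 882 813 mm⁴.
Hole 1 (subtracted): ⌀8, A = 50.27 mm², x = 25 mm, Ī = 201.1 mm⁴.
Hole 2 (subtracted): ⌀8, A = 50.27 mm², x = 50 mm, Ī = 201.1 mm⁴.
Hole 3 (subtracted): ⌀8, A = 50.27 mm², x = 75 mm, Ī = 201.1 mm⁴.
Hole 4 (subtracted): ⌀8, A = 50.27 mm², x = 100 mm, Ī = 201.1 mm⁴.
By symmetry the centroid is at mid-width, x̄ = 62.5 mm.
Transfer each piece to the vertical centroidal axis using Ī + A·d² with d = x − 62.5:
  plate: d = 0 mm → contributes +4 882 813 mm⁴
  hole 1: d = -37.5 mm → contributes −70 887 mm⁴
  hole 2: d = -12.5 mm → contributes −8 055 mm⁴
  hole 3: d = 12.5 mm → contributes −8 055 mm⁴
  hole 4: d = 37.5 mm → contributes −70 887 mm⁴
Total I = 4 724 929 mm⁴.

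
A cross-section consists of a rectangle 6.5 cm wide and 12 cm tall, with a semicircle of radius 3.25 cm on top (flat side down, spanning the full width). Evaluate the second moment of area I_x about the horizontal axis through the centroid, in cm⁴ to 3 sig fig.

Break the section into simple shapes (no overlaps), measuring from the bottom-left corner of the bounding box.
Rectangular body: 6.5 × 12, A = 78 cm², y = 6 cm, Ī = 936 cm⁴.
Semicircular cap: semicircle r = 3.25, A = 16.592 cm², y = 13.379 cm, Ī = 12.245 cm⁴.
Centroid: ȳ = ΣA·y / ΣA = 7.2944 cm.
Transfer each piece to the horizontal axis through the centroid using Ī + A·d² with d = y − 7.2944:
  rectangular body: d = -1.2944 cm → contributes +1066.7 cm⁴
  semicircular cap: d = 6.085 cm → contributes +626.58 cm⁴
Total I = 1693.3 cm⁴.

I_x ≈ 1690 cm⁴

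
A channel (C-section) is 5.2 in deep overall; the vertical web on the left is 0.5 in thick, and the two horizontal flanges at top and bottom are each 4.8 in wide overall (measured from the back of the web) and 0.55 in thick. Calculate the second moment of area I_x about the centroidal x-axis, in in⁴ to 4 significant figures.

I_x ≈ 31.55 in⁴

Decompose the section into non-overlapping parts with the origin at the bottom-left of its bounding rectangle.
Web: 0.5 × 5.2, A = 2.6 in², y = 2.6 in, Ī = 5.85867 in⁴.
Top flange (beyond web): 4.3 × 0.55, A = 2.365 in², y = 4.925 in, Ī = 0.0596177 in⁴.
Bottom flange (beyond web): 4.3 × 0.55, A = 2.365 in², y = 0.275 in, Ī = 0.0596177 in⁴.
By symmetry the centroid is at mid-height, ȳ = 2.6 in.
Transfer each piece to the centroidal x-axis using Ī + A·d² with d = y − 2.6:
  web: d = 0 in → contributes +5.85867 in⁴
  top flange (beyond web): d = 2.325 in → contributes +12.8439 in⁴
  bottom flange (beyond web): d = -2.325 in → contributes +12.8439 in⁴
Total I = 31.5465 in⁴.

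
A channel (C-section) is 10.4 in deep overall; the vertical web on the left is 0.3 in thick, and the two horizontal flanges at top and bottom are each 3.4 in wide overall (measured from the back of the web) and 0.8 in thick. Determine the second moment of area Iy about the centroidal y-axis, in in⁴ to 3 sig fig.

Iy ≈ 9.53 in⁴

Split into non-overlapping primitives; take the origin at the lower-left of the bounding box.
Web: 0.3 × 10.4, A = 3.12 in², x = 0.15 in, Ī = 0.0234 in⁴.
Top flange (beyond web): 3.1 × 0.8, A = 2.48 in², x = 1.85 in, Ī = 1.9861 in⁴.
Bottom flange (beyond web): 3.1 × 0.8, A = 2.48 in², x = 1.85 in, Ī = 1.9861 in⁴.
Centroid: x̄ = ΣA·x / ΣA = 1.1936 in.
Transfer each piece to the centroidal y-axis using Ī + A·d² with d = x − 1.1936:
  web: d = -1.0436 in → contributes +3.4212 in⁴
  top flange (beyond web): d = 0.65644 in → contributes +3.0547 in⁴
  bottom flange (beyond web): d = 0.65644 in → contributes +3.0547 in⁴
Total I = 9.5306 in⁴.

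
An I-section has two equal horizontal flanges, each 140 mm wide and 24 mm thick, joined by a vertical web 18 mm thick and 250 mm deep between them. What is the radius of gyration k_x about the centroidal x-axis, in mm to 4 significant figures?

k_x ≈ 115.6 mm

Treat the section as a set of non-overlapping primitives; coordinates are from the bounding-box lower-left.
Bottom flange: 140 × 24, A = 3 360 mm², y = 12 mm, Ī = 161 280 mm⁴.
Web: 18 × 250, A = 4 500 mm², y = 149 mm, Ī = 23 437 500 mm⁴.
Top flange: 140 × 24, A = 3 360 mm², y = 286 mm, Ī = 161 280 mm⁴.
By symmetry the centroid is at mid-height, ȳ = 149 mm.
Transfer each piece to the centroidal x-axis using Ī + A·d² with d = y − 149:
  bottom flange: d = -137 mm → contributes +63 225 120 mm⁴
  web: d = 0 mm → contributes +23 437 500 mm⁴
  top flange: d = 137 mm → contributes +63 225 120 mm⁴
Total I = 149 887 740 mm⁴.
Radius of gyration: k = √(I/A) = √(149 887 740 / 11 220) = 115.581 mm.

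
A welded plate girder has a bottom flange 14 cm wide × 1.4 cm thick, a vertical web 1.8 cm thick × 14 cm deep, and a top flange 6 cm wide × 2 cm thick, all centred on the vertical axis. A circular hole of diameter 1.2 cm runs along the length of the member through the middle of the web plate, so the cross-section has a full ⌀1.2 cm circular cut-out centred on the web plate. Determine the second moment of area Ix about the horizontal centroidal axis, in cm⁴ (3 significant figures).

Ix ≈ 2290 cm⁴

Decompose the section into non-overlapping parts with the origin at the bottom-left of its bounding rectangle.
Bottom plate: 14 × 1.4, A = 19.6 cm², y = 0.7 cm, Ī = 3.2013 cm⁴.
Web plate: 1.8 × 14, A = 25.2 cm², y = 8.4 cm, Ī = 411.6 cm⁴.
Top plate: 6 × 2, A = 12 cm², y = 16.4 cm, Ī = 4 cm⁴.
Hole (subtracted): ⌀1.2, A = 1.131 cm², y = 8.4 cm, Ī = 0.10179 cm⁴.
Centroid: ȳ = ΣA·y / ΣA = 7.4135 cm.
Transfer each piece to the horizontal centroidal axis using Ī + A·d² with d = y − 7.4135:
  bottom plate: d = -6.7135 cm → contributes +886.58 cm⁴
  web plate: d = 0.98655 cm → contributes +436.13 cm⁴
  top plate: d = 8.9865 cm → contributes +973.1 cm⁴
  hole: d = 0.98655 cm → contributes −1.2025 cm⁴
Total I = 2294.6 cm⁴.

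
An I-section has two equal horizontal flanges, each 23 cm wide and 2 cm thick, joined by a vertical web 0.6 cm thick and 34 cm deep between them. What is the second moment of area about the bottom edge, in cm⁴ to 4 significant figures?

I_base ≈ 7.238 × 10⁴ cm⁴

Decompose the section into non-overlapping parts with the origin at the bottom-left of its bounding rectangle.
Bottom flange: 23 × 2, A = 46 cm², y = 1 cm, Ī = 15.3333 cm⁴.
Web: 0.6 × 34, A = 20.4 cm², y = 19 cm, Ī = 1965.2 cm⁴.
Top flange: 23 × 2, A = 46 cm², y = 37 cm, Ī = 15.3333 cm⁴.
Transfer each piece to a horizontal axis along the bottom face using Ī + A·d² with d = y − 0:
  bottom flange: d = 1 cm → contributes +61.3333 cm⁴
  web: d = 19 cm → contributes +9329.6 cm⁴
  top flange: d = 37 cm → contributes +62989.3 cm⁴
Total I = 72380.3 cm⁴.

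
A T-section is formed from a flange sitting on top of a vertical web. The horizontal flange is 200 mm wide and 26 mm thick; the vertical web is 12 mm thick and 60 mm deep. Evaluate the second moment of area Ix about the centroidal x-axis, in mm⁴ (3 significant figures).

Break the section into simple shapes (no overlaps), measuring from the bottom-left corner of the bounding box.
Flange: 200 × 26, A = 5 200 mm², y = 73 mm, Ī = 292 933 mm⁴.
Web: 12 × 60, A = 720 mm², y = 30 mm, Ī = 216 000 mm⁴.
Centroid: ȳ = ΣA·y / ΣA = 67.77 mm.
Transfer each piece to the centroidal x-axis using Ī + A·d² with d = y − 67.77:
  flange: d = 5.2297 mm → contributes +435 154 mm⁴
  web: d = -37.77 mm → contributes +1 243 147 mm⁴
Total I = 1 678 301 mm⁴.

Ix ≈ 1.68 × 10⁶ mm⁴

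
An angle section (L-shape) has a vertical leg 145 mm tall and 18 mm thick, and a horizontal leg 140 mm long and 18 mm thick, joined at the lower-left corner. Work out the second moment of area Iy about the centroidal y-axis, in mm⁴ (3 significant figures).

Iy ≈ 8.64 × 10⁶ mm⁴

Break the section into simple shapes (no overlaps), measuring from the bottom-left corner of the bounding box.
Vertical leg: 18 × 145, A = 2 610 mm², x = 9 mm, Ī = 70 470 mm⁴.
Horizontal leg (remainder): 122 × 18, A = 2 196 mm², x = 79 mm, Ī = 2 723 772 mm⁴.
Centroid: x̄ = ΣA·x / ΣA = 40.985 mm.
Transfer each piece to the centroidal y-axis using Ī + A·d² with d = x − 40.985:
  vertical leg: d = -31.985 mm → contributes +2 740 608 mm⁴
  horizontal leg (remainder): d = 38.015 mm → contributes +5 897 297 mm⁴
Total I = 8 637 905 mm⁴.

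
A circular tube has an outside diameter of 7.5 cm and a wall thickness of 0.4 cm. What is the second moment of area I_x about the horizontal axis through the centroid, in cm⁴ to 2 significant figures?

Decompose the section into non-overlapping parts with the origin at the bottom-left of its bounding rectangle.
Outer circle: ⌀7.5, A = 44.18 cm², y = 3.75 cm, Ī = 155.3 cm⁴.
Bore (subtracted): ⌀6.7, A = 35.26 cm², y = 3.75 cm, Ī = 98.92 cm⁴.
By symmetry the centroid is at mid-height, ȳ = 3.75 cm.
All pieces are centred on the horizontal axis through the centroid, so I = ΣĪ (holes subtracted) = 56.4 cm⁴.

I_x ≈ 56 cm⁴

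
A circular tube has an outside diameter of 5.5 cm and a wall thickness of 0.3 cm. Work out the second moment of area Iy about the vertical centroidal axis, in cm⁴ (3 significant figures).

Iy ≈ 16.6 cm⁴

Split into non-overlapping primitives; take the origin at the lower-left of the bounding box.
Outer circle: ⌀5.5, A = 23.758 cm², x = 2.75 cm, Ī = 44.918 cm⁴.
Bore (subtracted): ⌀4.9, A = 18.857 cm², x = 2.75 cm, Ī = 28.298 cm⁴.
By symmetry the centroid is at mid-width, x̄ = 2.75 cm.
All pieces are centred on the vertical centroidal axis, so I = ΣĪ (holes subtracted) = 16.62 cm⁴.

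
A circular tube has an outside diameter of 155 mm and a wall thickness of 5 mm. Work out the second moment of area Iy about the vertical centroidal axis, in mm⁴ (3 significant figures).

Treat the section as a set of non-overlapping primitives; coordinates are from the bounding-box lower-left.
Outer circle: ⌀155, A = 18 869 mm², x = 77.5 mm, Ī = 28 333 269 mm⁴.
Bore (subtracted): ⌀145, A = 16 513 mm², x = 77.5 mm, Ī = 21 699 109 mm⁴.
By symmetry the centroid is at mid-width, x̄ = 77.5 mm.
All pieces are centred on the vertical centroidal axis, so I = ΣĪ (holes subtracted) = 6 634 160 mm⁴.

Iy ≈ 6.63 × 10⁶ mm⁴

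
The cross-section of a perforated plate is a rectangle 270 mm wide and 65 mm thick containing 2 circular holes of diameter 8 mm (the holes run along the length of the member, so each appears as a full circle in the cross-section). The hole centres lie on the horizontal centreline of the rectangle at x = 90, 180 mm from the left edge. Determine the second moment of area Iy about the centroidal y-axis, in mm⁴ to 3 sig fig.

Treat the section as a set of non-overlapping primitives; coordinates are from the bounding-box lower-left.
Plate: 270 × 65, A = 17 550 mm², x = 135 mm, Ī = 106 616 250 mm⁴.
Hole 1 (subtracted): ⌀8, A = 50.265 mm², x = 90 mm, Ī = 201.06 mm⁴.
Hole 2 (subtracted): ⌀8, A = 50.265 mm², x = 180 mm, Ī = 201.06 mm⁴.
By symmetry the centroid is at mid-width, x̄ = 135 mm.
Transfer each piece to the centroidal y-axis using Ī + A·d² with d = x − 135:
  plate: d = 0 mm → contributes +106 616 250 mm⁴
  hole 1: d = -45 mm → contributes −101 989 mm⁴
  hole 2: d = 45 mm → contributes −101 989 mm⁴
Total I = 106 412 273 mm⁴.

Iy ≈ 1.06 × 10⁸ mm⁴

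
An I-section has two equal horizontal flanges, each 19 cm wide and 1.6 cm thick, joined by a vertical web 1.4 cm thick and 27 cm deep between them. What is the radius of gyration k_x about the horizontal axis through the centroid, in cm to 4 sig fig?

k_x ≈ 12.23 cm

Treat the section as a set of non-overlapping primitives; coordinates are from the bounding-box lower-left.
Bottom flange: 19 × 1.6, A = 30.4 cm², y = 0.8 cm, Ī = 6.48533 cm⁴.
Web: 1.4 × 27, A = 37.8 cm², y = 15.1 cm, Ī = 2296.35 cm⁴.
Top flange: 19 × 1.6, A = 30.4 cm², y = 29.4 cm, Ī = 6.48533 cm⁴.
By symmetry the centroid is at mid-height, ȳ = 15.1 cm.
Transfer each piece to the horizontal axis through the centroid using Ī + A·d² with d = y − 15.1:
  bottom flange: d = -14.3 cm → contributes +6222.98 cm⁴
  web: d = 0 cm → contributes +2296.35 cm⁴
  top flange: d = 14.3 cm → contributes +6222.98 cm⁴
Total I = 14742.3 cm⁴.
Radius of gyration: k = √(I/A) = √(14742.3 / 98.6) = 12.2277 cm.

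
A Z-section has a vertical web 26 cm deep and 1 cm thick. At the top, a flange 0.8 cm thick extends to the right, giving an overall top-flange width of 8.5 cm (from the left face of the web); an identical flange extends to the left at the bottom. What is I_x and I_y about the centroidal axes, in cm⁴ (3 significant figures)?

Break the section into simple shapes (no overlaps), measuring from the bottom-left corner of the bounding box.
Web: 1 × 26, A = 26 cm², y = 13 cm, Ī = 1464.7 cm⁴.
Top flange (beyond web): 7.5 × 0.8, A = 6 cm², y = 25.6 cm, Ī = 0.32 cm⁴.
Bottom flange (beyond web): 7.5 × 0.8, A = 6 cm², y = 0.4 cm, Ī = 0.32 cm⁴.
Centroid: ȳ = ΣA·y / ΣA = 13 cm.
Transfer each piece to the centroidal x-axis using Ī + A·d² with d = y − 13:
  web: d = 0 cm → contributes +1464.7 cm⁴
  top flange (beyond web): d = 12.6 cm → contributes +952.88 cm⁴
  bottom flange (beyond web): d = -12.6 cm → contributes +952.88 cm⁴
Total I = 3370.4 cm⁴.
For the y-axis: x̄ = 8 cm.
Repeating about the centroidal y-axis gives I_y = 275.17 cm⁴.

I_x ≈ 3370 cm⁴, I_y ≈ 275 cm⁴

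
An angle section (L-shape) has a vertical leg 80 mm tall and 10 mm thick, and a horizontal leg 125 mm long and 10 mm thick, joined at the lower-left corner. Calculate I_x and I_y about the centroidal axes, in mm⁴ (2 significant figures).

Break the section into simple shapes (no overlaps), measuring from the bottom-left corner of the bounding box.
Vertical leg: 10 × 80, A = 800 mm², y = 40 mm, Ī = 426 667 mm⁴.
Horizontal leg (remainder): 115 × 10, A = 1 150 mm², y = 5 mm, Ī = 9 583 mm⁴.
Centroid: ȳ = ΣA·y / ΣA = 19.36 mm.
Transfer each piece to the centroidal x-axis using Ī + A·d² with d = y − 19.36:
  vertical leg: d = 20.64 mm → contributes +767 508 mm⁴
  horizontal leg (remainder): d = -14.36 mm → contributes +246 690 mm⁴
Total I = 1 014 199 mm⁴.
For the y-axis: x̄ = 41.86 mm.
Repeating about the centroidal y-axis gives I_y = 3 117 011 mm⁴.

I_x ≈ 1.0 × 10⁶ mm⁴, I_y ≈ 3.1 × 10⁶ mm⁴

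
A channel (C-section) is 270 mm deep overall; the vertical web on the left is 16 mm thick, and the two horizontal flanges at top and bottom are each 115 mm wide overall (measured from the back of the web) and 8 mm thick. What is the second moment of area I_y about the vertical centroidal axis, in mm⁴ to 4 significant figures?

I_y ≈ 5.218 × 10⁶ mm⁴

Break the section into simple shapes (no overlaps), measuring from the bottom-left corner of the bounding box.
Web: 16 × 270, A = 4 320 mm², x = 8 mm, Ī = 92 160 mm⁴.
Top flange (beyond web): 99 × 8, A = 792 mm², x = 65.5 mm, Ī = 646 866 mm⁴.
Bottom flange (beyond web): 99 × 8, A = 792 mm², x = 65.5 mm, Ī = 646 866 mm⁴.
Centroid: x̄ = ΣA·x / ΣA = 23.4268 mm.
Transfer each piece to the vertical centroidal axis using Ī + A·d² with d = x − 23.4268:
  web: d = -15.4268 mm → contributes +1 120 264 mm⁴
  top flange (beyond web): d = 42.0732 mm → contributes +2 048 826 mm⁴
  bottom flange (beyond web): d = 42.0732 mm → contributes +2 048 826 mm⁴
Total I = 5 217 916 mm⁴.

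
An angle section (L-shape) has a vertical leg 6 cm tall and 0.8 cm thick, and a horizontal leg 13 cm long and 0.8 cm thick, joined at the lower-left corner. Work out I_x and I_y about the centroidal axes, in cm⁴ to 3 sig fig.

Break the section into simple shapes (no overlaps), measuring from the bottom-left corner of the bounding box.
Vertical leg: 0.8 × 6, A = 4.8 cm², y = 3 cm, Ī = 14.4 cm⁴.
Horizontal leg (remainder): 12.2 × 0.8, A = 9.76 cm², y = 0.4 cm, Ī = 0.52053 cm⁴.
Centroid: ȳ = ΣA·y / ΣA = 1.2571 cm.
Transfer each piece to the centroidal x-axis using Ī + A·d² with d = y − 1.2571:
  vertical leg: d = 1.7429 cm → contributes +28.98 cm⁴
  horizontal leg (remainder): d = -0.85714 cm → contributes +7.6911 cm⁴
Total I = 36.671 cm⁴.
For the y-axis: x̄ = 4.7571 cm.
Repeating about the centroidal y-axis gives I_y = 257.26 cm⁴.

I_x ≈ 36.7 cm⁴, I_y ≈ 257 cm⁴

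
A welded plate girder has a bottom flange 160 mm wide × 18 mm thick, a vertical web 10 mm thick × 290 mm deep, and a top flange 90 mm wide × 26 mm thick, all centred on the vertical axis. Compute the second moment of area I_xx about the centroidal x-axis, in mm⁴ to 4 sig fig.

Split into non-overlapping primitives; take the origin at the lower-left of the bounding box.
Bottom plate: 160 × 18, A = 2 880 mm², y = 9 mm, Ī = 77 760 mm⁴.
Web plate: 10 × 290, A = 2 900 mm², y = 163 mm, Ī = 20 324 167 mm⁴.
Top plate: 90 × 26, A = 2 340 mm², y = 321 mm, Ī = 131 820 mm⁴.
Centroid: ȳ = ΣA·y / ΣA = 153.911 mm.
Transfer each piece to the centroidal x-axis using Ī + A·d² with d = y − 153.911:
  bottom plate: d = -144.911 mm → contributes +60 555 726 mm⁴
  web plate: d = 9.08867 mm → contributes +20 563 718 mm⁴
  top plate: d = 167.089 mm → contributes +65 461 399 mm⁴
Total I = 146 580 843 mm⁴.

I_xx ≈ 1.466 × 10⁸ mm⁴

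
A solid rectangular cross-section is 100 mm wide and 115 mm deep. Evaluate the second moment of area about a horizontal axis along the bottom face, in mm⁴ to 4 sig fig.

I_base ≈ 5.070 × 10⁷ mm⁴

The section: 100 × 115, A = 11 500 mm², y = 57.5 mm, Ī = 12 673 958 mm⁴.
Transfer it to the base of the section using Ī + A·d² with d = y − 0:
  the section: d = 57.5 mm → contributes +50 695 833 mm⁴
Total I = 50 695 833 mm⁴.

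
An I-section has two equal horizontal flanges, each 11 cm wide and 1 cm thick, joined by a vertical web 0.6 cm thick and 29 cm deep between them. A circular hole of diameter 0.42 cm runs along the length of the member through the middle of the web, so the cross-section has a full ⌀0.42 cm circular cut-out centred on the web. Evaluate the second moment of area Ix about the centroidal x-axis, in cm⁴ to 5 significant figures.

Treat the section as a set of non-overlapping primitives; coordinates are from the bounding-box lower-left.
Bottom flange: 11 × 1, A = 11 cm², y = 0.5 cm, Ī = 0.9166667 cm⁴.
Web: 0.6 × 29, A = 17.4 cm², y = 15.5 cm, Ī = 1219.45 cm⁴.
Top flange: 11 × 1, A = 11 cm², y = 30.5 cm, Ī = 0.9166667 cm⁴.
Hole (subtracted): ⌀0.42, A = 0.1385442 cm², y = 15.5 cm, Ī = 0.00152745 cm⁴.
By symmetry the centroid is at mid-height, ȳ = 15.5 cm.
Transfer each piece to the centroidal x-axis using Ī + A·d² with d = y − 15.5:
  bottom flange: d = -15 cm → contributes +2475.917 cm⁴
  web: d = 0 cm → contributes +1219.45 cm⁴
  top flange: d = 15 cm → contributes +2475.917 cm⁴
  hole: d = 0 cm → contributes −0.00152745 cm⁴
Total I = 6171.282 cm⁴.

Ix ≈ 6171.3 cm⁴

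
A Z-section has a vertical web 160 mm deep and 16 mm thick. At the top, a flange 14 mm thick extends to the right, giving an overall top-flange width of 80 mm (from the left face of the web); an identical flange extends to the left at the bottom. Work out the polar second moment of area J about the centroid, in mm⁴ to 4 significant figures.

Decompose the section into non-overlapping parts with the origin at the bottom-left of its bounding rectangle.
Web: 16 × 160, A = 2 560 mm², y = 80 mm, Ī = 5 461 333 mm⁴.
Top flange (beyond web): 64 × 14, A = 896 mm², y = 153 mm, Ī = 14634.7 mm⁴.
Bottom flange (beyond web): 64 × 14, A = 896 mm², y = 7 mm, Ī = 14634.7 mm⁴.
Centroid: ȳ = ΣA·y / ΣA = 80 mm.
Transfer each piece to the centroidal x-axis using Ī + A·d² with d = y − 80:
  web: d = 0 mm → contributes +5 461 333 mm⁴
  top flange (beyond web): d = 73 mm → contributes +4 789 419 mm⁴
  bottom flange (beyond web): d = -73 mm → contributes +4 789 419 mm⁴
Total I = 15 040 171 mm⁴.
For the y-axis: x̄ = 72 mm.
Repeating about the centroidal y-axis gives I_y = 3 533 483 mm⁴.
Polar second moment: J = I_x + I_y = 18 573 653 mm⁴.

J ≈ 1.857 × 10⁷ mm⁴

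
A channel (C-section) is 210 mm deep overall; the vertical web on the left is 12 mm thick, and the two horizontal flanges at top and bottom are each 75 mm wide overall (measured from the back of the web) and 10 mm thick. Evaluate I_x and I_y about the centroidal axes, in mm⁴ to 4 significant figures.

I_x ≈ 2.187 × 10⁷ mm⁴, I_y ≈ 1.628 × 10⁶ mm⁴

Split into non-overlapping primitives; take the origin at the lower-left of the bounding box.
Web: 12 × 210, A = 2 520 mm², y = 105 mm, Ī = 9 261 000 mm⁴.
Top flange (beyond web): 63 × 10, A = 630 mm², y = 205 mm, Ī = 5 250 mm⁴.
Bottom flange (beyond web): 63 × 10, A = 630 mm², y = 5 mm, Ī = 5 250 mm⁴.
By symmetry the centroid is at mid-height, ȳ = 105 mm.
Transfer each piece to the centroidal x-axis using Ī + A·d² with d = y − 105:
  web: d = 0 mm → contributes +9 261 000 mm⁴
  top flange (beyond web): d = 100 mm → contributes +6 305 250 mm⁴
  bottom flange (beyond web): d = -100 mm → contributes +6 305 250 mm⁴
Total I = 21 871 500 mm⁴.
For the y-axis: x̄ = 18.5 mm.
Repeating about the centroidal y-axis gives I_y = 1 628 235 mm⁴.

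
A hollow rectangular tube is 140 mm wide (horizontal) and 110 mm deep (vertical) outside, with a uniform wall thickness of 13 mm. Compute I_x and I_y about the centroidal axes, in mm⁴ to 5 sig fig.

I_x ≈ 9.8976 × 10⁶ mm⁴, I_y ≈ 1.4783 × 10⁷ mm⁴

Treat the section as a set of non-overlapping primitives; coordinates are from the bounding-box lower-left.
Outer rectangle: 140 × 110, A = 15 400 mm², y = 55 mm, Ī = 15 528 333 mm⁴.
Inner void (subtracted): 114 × 84, A = 9 576 mm², y = 55 mm, Ī = 5 630 688 mm⁴.
By symmetry the centroid is at mid-height, ȳ = 55 mm.
All pieces are centred on the centroidal x-axis, so I = ΣĪ (holes subtracted) = 9 897 645 mm⁴.
Repeating about the centroidal y-axis gives I_y = 14 782 525 mm⁴.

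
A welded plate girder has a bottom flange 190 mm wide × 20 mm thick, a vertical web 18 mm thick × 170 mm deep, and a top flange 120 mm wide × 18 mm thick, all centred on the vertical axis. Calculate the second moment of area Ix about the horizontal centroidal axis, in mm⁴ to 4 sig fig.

Ix ≈ 5.817 × 10⁷ mm⁴

Decompose the section into non-overlapping parts with the origin at the bottom-left of its bounding rectangle.
Bottom plate: 190 × 20, A = 3 800 mm², y = 10 mm, Ī = 126 667 mm⁴.
Web plate: 18 × 170, A = 3 060 mm², y = 105 mm, Ī = 7 369 500 mm⁴.
Top plate: 120 × 18, A = 2 160 mm², y = 199 mm, Ī = 58 320 mm⁴.
Centroid: ȳ = ΣA·y / ΣA = 87.4878 mm.
Transfer each piece to the horizontal centroidal axis using Ī + A·d² with d = y − 87.4878:
  bottom plate: d = -77.4878 mm → contributes +22 943 234 mm⁴
  web plate: d = 17.5122 mm → contributes +8 307 932 mm⁴
  top plate: d = 111.512 mm → contributes +26 917 854 mm⁴
Total I = 58 169 020 mm⁴.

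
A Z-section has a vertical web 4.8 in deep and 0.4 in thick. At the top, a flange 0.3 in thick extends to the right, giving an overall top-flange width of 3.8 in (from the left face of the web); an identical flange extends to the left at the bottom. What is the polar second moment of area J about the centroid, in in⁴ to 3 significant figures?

Split into non-overlapping primitives; take the origin at the lower-left of the bounding box.
Web: 0.4 × 4.8, A = 1.92 in², y = 2.4 in, Ī = 3.6864 in⁴.
Top flange (beyond web): 3.4 × 0.3, A = 1.02 in², y = 4.65 in, Ī = 0.00765 in⁴.
Bottom flange (beyond web): 3.4 × 0.3, A = 1.02 in², y = 0.15 in, Ī = 0.00765 in⁴.
Centroid: ȳ = ΣA·y / ΣA = 2.4 in.
Transfer each piece to the centroidal x-axis using Ī + A·d² with d = y − 2.4:
  web: d = 0 in → contributes +3.6864 in⁴
  top flange (beyond web): d = 2.25 in → contributes +5.1714 in⁴
  bottom flange (beyond web): d = -2.25 in → contributes +5.1714 in⁴
Total I = 14.029 in⁴.
For the y-axis: x̄ = 3.6 in.
Repeating about the centroidal y-axis gives I_y = 9.3552 in⁴.
Polar second moment: J = I_x + I_y = 23.384 in⁴.

J ≈ 23.4 in⁴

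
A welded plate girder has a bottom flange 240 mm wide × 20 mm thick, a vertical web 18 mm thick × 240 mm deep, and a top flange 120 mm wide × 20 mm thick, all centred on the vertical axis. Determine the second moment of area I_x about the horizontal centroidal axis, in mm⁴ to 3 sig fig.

I_x ≈ 1.34 × 10⁸ mm⁴

Split into non-overlapping primitives; take the origin at the lower-left of the bounding box.
Bottom plate: 240 × 20, A = 4 800 mm², y = 10 mm, Ī = 160 000 mm⁴.
Web plate: 18 × 240, A = 4 320 mm², y = 140 mm, Ī = 20 736 000 mm⁴.
Top plate: 120 × 20, A = 2 400 mm², y = 270 mm, Ī = 80 000 mm⁴.
Centroid: ȳ = ΣA·y / ΣA = 112.92 mm.
Transfer each piece to the horizontal centroidal axis using Ī + A·d² with d = y − 112.92:
  bottom plate: d = -102.92 mm → contributes +51 000 833 mm⁴
  web plate: d = 27.083 mm → contributes +23 904 750 mm⁴
  top plate: d = 157.08 mm → contributes +59 300 417 mm⁴
Total I = 134 206 000 mm⁴.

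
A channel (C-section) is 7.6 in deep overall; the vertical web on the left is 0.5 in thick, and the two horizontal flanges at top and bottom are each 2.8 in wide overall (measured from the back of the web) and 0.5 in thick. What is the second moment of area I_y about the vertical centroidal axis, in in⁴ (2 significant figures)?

Split into non-overlapping primitives; take the origin at the lower-left of the bounding box.
Web: 0.5 × 7.6, A = 3.8 in², x = 0.25 in, Ī = 0.07917 in⁴.
Top flange (beyond web): 2.3 × 0.5, A = 1.15 in², x = 1.65 in, Ī = 0.507 in⁴.
Bottom flange (beyond web): 2.3 × 0.5, A = 1.15 in², x = 1.65 in, Ī = 0.507 in⁴.
Centroid: x̄ = ΣA·x / ΣA = 0.7779 in.
Transfer each piece to the vertical centroidal axis using Ī + A·d² with d = x − 0.7779:
  web: d = -0.5279 in → contributes +1.138 in⁴
  top flange (beyond web): d = 0.8721 in → contributes +1.382 in⁴
  bottom flange (beyond web): d = 0.8721 in → contributes +1.382 in⁴
Total I = 3.901 in⁴.

I_y ≈ 3.9 in⁴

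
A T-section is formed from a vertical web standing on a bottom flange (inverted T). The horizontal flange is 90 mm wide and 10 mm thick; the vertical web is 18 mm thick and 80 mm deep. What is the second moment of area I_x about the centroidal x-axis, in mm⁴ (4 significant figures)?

Treat the section as a set of non-overlapping primitives; coordinates are from the bounding-box lower-left.
Flange: 90 × 10, A = 900 mm², y = 5 mm, Ī = 7 500 mm⁴.
Web: 18 × 80, A = 1 440 mm², y = 50 mm, Ī = 768 000 mm⁴.
Centroid: ȳ = ΣA·y / ΣA = 32.6923 mm.
Transfer each piece to the centroidal x-axis using Ī + A·d² with d = y − 32.6923:
  flange: d = -27.6923 mm → contributes +697 678 mm⁴
  web: d = 17.3077 mm → contributes +1 199 361 mm⁴
Total I = 1 897 038 mm⁴.

I_x ≈ 1.897 × 10⁶ mm⁴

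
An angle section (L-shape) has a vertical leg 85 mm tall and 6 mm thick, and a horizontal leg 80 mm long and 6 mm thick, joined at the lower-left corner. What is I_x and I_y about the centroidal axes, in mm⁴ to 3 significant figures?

I_x ≈ 6.79 × 10⁵ mm⁴, I_y ≈ 5.84 × 10⁵ mm⁴

Break the section into simple shapes (no overlaps), measuring from the bottom-left corner of the bounding box.
Vertical leg: 6 × 85, A = 510 mm², y = 42.5 mm, Ī = 307 063 mm⁴.
Horizontal leg (remainder): 74 × 6, A = 444 mm², y = 3 mm, Ī = 1 332 mm⁴.
Centroid: ȳ = ΣA·y / ΣA = 24.116 mm.
Transfer each piece to the centroidal x-axis using Ī + A·d² with d = y − 24.116:
  vertical leg: d = 18.384 mm → contributes +479 421 mm⁴
  horizontal leg (remainder): d = -21.116 mm → contributes +199 312 mm⁴
Total I = 678 733 mm⁴.
For the y-axis: x̄ = 21.616 mm.
Repeating about the centroidal y-axis gives I_y = 583 916 mm⁴.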